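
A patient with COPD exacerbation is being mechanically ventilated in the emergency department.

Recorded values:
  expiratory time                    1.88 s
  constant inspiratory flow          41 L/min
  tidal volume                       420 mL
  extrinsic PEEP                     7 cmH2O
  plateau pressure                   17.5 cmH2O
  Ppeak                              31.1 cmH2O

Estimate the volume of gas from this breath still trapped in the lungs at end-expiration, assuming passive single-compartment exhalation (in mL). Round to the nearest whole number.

40

Flow: 41 L/min ÷ 60 = 0.6833 L/s.
R = (PIP − Pplat)/V̇ = (31.1 − 17.5) / 0.6833 = 13.6/0.6833 = 19.903 cmH2O·s/L.
C = Vt/(Pplat − PEEP) = 420.0 / (17.5 − 7) = 420.0/10.5 = 40.0 mL/cmH2O.
τ = R × C = 19.903 × 0.04 L/cmH2O = 0.7961 s.
Fraction remaining = e^(−Te/τ) = e^(−1.88/0.7961) = 0.09428.
Trapped volume = 420.0 × 0.09428 = 39.598 mL.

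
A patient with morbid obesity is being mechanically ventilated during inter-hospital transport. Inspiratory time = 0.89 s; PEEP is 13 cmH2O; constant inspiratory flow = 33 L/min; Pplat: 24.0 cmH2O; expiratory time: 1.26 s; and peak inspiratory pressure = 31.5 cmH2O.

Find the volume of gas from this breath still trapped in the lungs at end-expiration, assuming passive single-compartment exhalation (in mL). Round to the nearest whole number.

61

Flow: 33 L/min ÷ 60 = 0.55 L/s.
Vt = flow × Ti = 0.55 L/s × 0.89 s × 1000 mL/L = 489.5 mL.
R = (PIP − Pplat)/V̇ = (31.5 − 24.0) / 0.55 = 7.5/0.55 = 13.636 cmH2O·s/L.
C = Vt/(Pplat − PEEP) = 489.5 / (24.0 − 13) = 489.5/11.0 = 44.5 mL/cmH2O.
τ = R × C = 13.636 × 0.0445 L/cmH2O = 0.6068 s.
Fraction remaining = e^(−Te/τ) = e^(−1.26/0.6068) = 0.1254.
Trapped volume = 489.5 × 0.1254 = 61.383 mL.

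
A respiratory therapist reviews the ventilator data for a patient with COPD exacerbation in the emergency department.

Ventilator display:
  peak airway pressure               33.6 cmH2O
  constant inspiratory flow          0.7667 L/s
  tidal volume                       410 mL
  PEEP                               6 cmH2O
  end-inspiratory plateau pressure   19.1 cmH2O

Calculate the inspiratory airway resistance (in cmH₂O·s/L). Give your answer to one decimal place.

Raw = (PIP − Pplat) / flow = (33.6 − 19.1) / 0.7667 = 14.5 / 0.7667 = 18.912 cmH2O·s/L.

18.9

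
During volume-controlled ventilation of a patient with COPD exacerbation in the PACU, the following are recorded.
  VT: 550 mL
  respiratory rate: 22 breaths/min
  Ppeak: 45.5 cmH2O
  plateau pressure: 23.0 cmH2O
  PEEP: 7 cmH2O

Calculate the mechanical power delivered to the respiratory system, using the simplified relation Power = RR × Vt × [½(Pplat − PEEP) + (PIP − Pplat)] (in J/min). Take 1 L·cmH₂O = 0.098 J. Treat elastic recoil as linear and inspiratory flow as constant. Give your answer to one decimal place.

Per-breath work = Vt × [½(Pplat−PEEP) + (PIP−Pplat)] = 0.550 × [0.5×16.0 + 22.5] = 0.550 × 30.5 = 16.775 L·cmH2O.
Power = 22 × 16.775 = 369.05 L·cmH2O/min.
× 0.098 J/(L·cmH2O) → 36.167 J/min.

36.2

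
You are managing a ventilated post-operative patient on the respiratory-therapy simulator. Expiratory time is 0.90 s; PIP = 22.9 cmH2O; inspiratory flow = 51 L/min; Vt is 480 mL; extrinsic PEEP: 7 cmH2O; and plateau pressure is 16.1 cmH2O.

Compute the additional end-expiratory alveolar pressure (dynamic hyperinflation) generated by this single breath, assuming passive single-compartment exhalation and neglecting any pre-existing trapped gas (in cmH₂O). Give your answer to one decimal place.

1.1

Flow: 51 L/min ÷ 60 = 0.85 L/s.
R = (PIP − Pplat)/V̇ = (22.9 − 16.1) / 0.85 = 6.8/0.85 = 8.0 cmH2O·s/L.
C = Vt/(Pplat − PEEP) = 480.0 / (16.1 − 7) = 480.0/9.1 = 52.747 mL/cmH2O.
τ = R × C = 8.0 × 0.05275 L/cmH2O = 0.422 s.
Fraction remaining = e^(−Te/τ) = e^(−0.90/0.422) = 0.1185; trapped volume = 480.0 × 0.1185 = 56.88 mL.
Additional alveolar pressure from trapping ≈ V_trapped / C = 56.88 / 52.747 = 1.078 cmH2O.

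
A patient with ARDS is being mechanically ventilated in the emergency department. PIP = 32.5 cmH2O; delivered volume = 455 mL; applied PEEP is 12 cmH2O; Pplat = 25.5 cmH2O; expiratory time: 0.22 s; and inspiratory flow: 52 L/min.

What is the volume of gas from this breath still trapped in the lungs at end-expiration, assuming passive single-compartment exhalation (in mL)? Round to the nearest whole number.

Flow: 52 L/min ÷ 60 = 0.8667 L/s.
R = (PIP − Pplat)/V̇ = (32.5 − 25.5) / 0.8667 = 7.0/0.8667 = 8.077 cmH2O·s/L.
C = Vt/(Pplat − PEEP) = 455.0 / (25.5 − 12) = 455.0/13.5 = 33.704 mL/cmH2O.
τ = R × C = 8.077 × 0.0337 L/cmH2O = 0.2722 s.
Fraction remaining = e^(−Te/τ) = e^(−0.22/0.2722) = 0.4456.
Trapped volume = 455.0 × 0.4456 = 202.75 mL.

203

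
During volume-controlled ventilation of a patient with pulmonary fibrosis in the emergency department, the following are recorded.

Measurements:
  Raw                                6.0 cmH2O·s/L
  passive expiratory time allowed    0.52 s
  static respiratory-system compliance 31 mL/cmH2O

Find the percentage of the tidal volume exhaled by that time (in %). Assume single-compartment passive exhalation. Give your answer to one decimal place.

93.9

τ = R × C = 6.0 × 31 mL/cmH2O = 6.0 × 0.031 L/cmH2O = 0.186 s.
Passive exhalation: V(t)/V₀ = e^(−t/τ) = e^(−0.52/0.186) = 0.06107.
Fraction exhaled = 1 − 0.06107 = 0.9389 → 93.89%.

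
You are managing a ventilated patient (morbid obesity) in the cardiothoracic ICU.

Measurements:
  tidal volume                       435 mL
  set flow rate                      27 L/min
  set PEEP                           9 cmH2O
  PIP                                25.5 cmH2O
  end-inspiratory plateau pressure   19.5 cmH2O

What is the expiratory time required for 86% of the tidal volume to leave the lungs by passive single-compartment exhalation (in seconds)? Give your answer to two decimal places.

1.09

Flow: 27 L/min ÷ 60 = 0.45 L/s.
R = (PIP − Pplat)/V̇ = (25.5 − 19.5) / 0.45 = 6.0/0.45 = 13.333 cmH2O·s/L.
C = Vt/(Pplat − PEEP) = 435.0 / (19.5 − 9) = 435.0/10.5 = 41.429 mL/cmH2O.
τ = R × C = 13.333 × 0.04143 L/cmH2O = 0.5524 s.
t = −τ·ln(1 − 0.86) = −0.5524·ln(0.14) = 1.086 s.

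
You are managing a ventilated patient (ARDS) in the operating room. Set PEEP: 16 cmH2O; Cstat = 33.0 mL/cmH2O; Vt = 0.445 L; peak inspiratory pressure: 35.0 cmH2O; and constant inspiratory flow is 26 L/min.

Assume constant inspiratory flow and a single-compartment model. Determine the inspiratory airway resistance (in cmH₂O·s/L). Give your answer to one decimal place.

12.7

Flow: 26 L/min ÷ 60 = 0.4333 L/s.
Equation of motion (constant flow): PIP = Vt/C + R·V̇ + PEEP.
R·V̇ = PIP − Vt/C − PEEP = 35.0 − 445/33.0 − 16 = 35.0 − 13.485 − 16 = 5.515 cmH2O.
R = 5.515 / 0.4333 = 12.728 cmH2O·s/L.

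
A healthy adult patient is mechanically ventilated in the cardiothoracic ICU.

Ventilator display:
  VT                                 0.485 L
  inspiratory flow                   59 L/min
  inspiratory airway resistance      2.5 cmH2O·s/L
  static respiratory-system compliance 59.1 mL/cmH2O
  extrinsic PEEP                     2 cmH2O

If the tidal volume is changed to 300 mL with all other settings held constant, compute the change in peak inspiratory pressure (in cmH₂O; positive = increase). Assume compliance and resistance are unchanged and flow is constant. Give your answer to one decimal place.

-3.1

PIP = Vt/C + R·V̇ + PEEP (constant-flow equation of motion).
Only the elastic term changes: ΔPIP = ΔVt / C = (300 − 485) / 59.1 = -3.13 cmH2O.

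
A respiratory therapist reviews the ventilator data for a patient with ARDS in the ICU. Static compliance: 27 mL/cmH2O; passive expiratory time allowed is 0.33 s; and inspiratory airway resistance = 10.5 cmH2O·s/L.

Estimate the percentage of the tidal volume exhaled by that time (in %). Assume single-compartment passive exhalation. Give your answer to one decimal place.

τ = R × C = 10.5 × 27 mL/cmH2O = 10.5 × 0.027 L/cmH2O = 0.2835 s.
Passive exhalation: V(t)/V₀ = e^(−t/τ) = e^(−0.33/0.2835) = 0.3122.
Fraction exhaled = 1 − 0.3122 = 0.6878 → 68.78%.

68.8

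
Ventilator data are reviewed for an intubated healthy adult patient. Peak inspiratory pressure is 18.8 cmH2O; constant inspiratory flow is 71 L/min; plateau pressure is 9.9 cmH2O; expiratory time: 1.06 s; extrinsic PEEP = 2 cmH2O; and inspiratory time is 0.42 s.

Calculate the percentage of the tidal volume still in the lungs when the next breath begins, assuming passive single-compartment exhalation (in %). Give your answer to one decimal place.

Flow: 71 L/min ÷ 60 = 1.1833 L/s.
Vt = flow × Ti = 1.1833 L/s × 0.42 s × 1000 mL/L = 496.99 mL.
R = (PIP − Pplat)/V̇ = (18.8 − 9.9) / 1.1833 = 8.9/1.1833 = 7.521 cmH2O·s/L.
C = Vt/(Pplat − PEEP) = 496.99 / (9.9 − 2) = 496.99/7.9 = 62.91 mL/cmH2O.
τ = R × C = 7.521 × 0.06291 L/cmH2O = 0.4731 s.
Fraction remaining at end-expiration = e^(−Te/τ) = e^(−1.06/0.4731) = 0.1064 → 10.64%.

10.6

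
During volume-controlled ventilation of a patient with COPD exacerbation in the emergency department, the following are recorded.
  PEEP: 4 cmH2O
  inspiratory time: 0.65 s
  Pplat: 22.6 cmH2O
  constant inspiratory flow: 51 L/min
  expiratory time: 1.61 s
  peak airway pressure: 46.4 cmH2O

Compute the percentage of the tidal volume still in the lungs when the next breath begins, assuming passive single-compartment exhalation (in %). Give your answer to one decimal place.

Flow: 51 L/min ÷ 60 = 0.85 L/s.
Vt = flow × Ti = 0.85 L/s × 0.65 s × 1000 mL/L = 552.5 mL.
R = (PIP − Pplat)/V̇ = (46.4 − 22.6) / 0.85 = 23.8/0.85 = 28.0 cmH2O·s/L.
C = Vt/(Pplat − PEEP) = 552.5 / (22.6 − 4) = 552.5/18.6 = 29.704 mL/cmH2O.
τ = R × C = 28.0 × 0.0297 L/cmH2O = 0.8316 s.
Fraction remaining at end-expiration = e^(−Te/τ) = e^(−1.61/0.8316) = 0.1443 → 14.43%.

14.4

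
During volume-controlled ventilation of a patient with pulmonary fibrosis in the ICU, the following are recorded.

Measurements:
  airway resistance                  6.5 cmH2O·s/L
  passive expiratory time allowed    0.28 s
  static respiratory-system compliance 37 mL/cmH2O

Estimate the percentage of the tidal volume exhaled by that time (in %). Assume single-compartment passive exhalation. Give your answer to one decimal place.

68.8

τ = R × C = 6.5 × 37 mL/cmH2O = 6.5 × 0.037 L/cmH2O = 0.2405 s.
Passive exhalation: V(t)/V₀ = e^(−t/τ) = e^(−0.28/0.2405) = 0.3122.
Fraction exhaled = 1 − 0.3122 = 0.6878 → 68.78%.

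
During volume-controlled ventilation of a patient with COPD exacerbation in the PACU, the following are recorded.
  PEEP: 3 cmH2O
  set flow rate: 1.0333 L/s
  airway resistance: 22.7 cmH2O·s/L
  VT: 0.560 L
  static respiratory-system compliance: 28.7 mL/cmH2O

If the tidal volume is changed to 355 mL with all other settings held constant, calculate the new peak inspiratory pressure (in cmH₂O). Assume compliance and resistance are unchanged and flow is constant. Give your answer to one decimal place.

38.8

PIP = Vt/C + R·V̇ + PEEP (constant-flow equation of motion).
Only the elastic term changes: ΔPIP = ΔVt / C = (355 − 560) / 28.7 = -7.143 cmH2O.
Original PIP = 560/28.7 + 22.7×1.0333 + 3 = 45.968 cmH2O; new PIP = 45.968 + (-7.143) = 38.825 cmH2O.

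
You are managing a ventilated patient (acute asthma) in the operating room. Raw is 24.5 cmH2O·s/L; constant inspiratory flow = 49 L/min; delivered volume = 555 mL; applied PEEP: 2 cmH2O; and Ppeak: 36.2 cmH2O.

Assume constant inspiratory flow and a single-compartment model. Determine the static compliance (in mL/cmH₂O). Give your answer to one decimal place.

Flow: 49 L/min ÷ 60 = 0.8167 L/s.
Equation of motion (constant flow): PIP = Vt/C + R·V̇ + PEEP.
Vt/C = PIP − R·V̇ − PEEP = 36.2 − 24.5×0.8167 − 2 = 36.2 − 20.009 − 2 = 14.191 cmH2O.
C = Vt / 14.191 = 555 / 14.191 = 39.109 mL/cmH2O.

39.1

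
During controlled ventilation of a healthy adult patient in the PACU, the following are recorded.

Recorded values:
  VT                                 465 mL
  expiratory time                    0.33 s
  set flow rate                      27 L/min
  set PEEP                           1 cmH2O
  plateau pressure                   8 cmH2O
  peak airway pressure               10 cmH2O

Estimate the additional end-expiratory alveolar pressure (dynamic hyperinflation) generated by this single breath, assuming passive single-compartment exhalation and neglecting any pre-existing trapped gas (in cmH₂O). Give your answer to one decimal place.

Flow: 27 L/min ÷ 60 = 0.45 L/s.
R = (PIP − Pplat)/V̇ = (10 − 8) / 0.45 = 2.0/0.45 = 4.444 cmH2O·s/L.
C = Vt/(Pplat − PEEP) = 465.0 / (8 − 1) = 465.0/7.0 = 66.429 mL/cmH2O.
τ = R × C = 4.444 × 0.06643 L/cmH2O = 0.2952 s.
Fraction remaining = e^(−Te/τ) = e^(−0.33/0.2952) = 0.327; trapped volume = 465.0 × 0.327 = 152.06 mL.
Additional alveolar pressure from trapping ≈ V_trapped / C = 152.06 / 66.429 = 2.289 cmH2O.

2.3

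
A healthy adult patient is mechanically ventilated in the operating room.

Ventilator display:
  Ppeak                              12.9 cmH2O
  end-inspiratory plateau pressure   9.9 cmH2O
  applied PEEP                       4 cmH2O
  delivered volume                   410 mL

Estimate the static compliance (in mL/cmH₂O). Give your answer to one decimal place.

Cstat = Vt / (Pplat − PEEP) = 410 / (9.9 − 4) = 410 / 5.9 = 69.492 mL/cmH2O.

69.5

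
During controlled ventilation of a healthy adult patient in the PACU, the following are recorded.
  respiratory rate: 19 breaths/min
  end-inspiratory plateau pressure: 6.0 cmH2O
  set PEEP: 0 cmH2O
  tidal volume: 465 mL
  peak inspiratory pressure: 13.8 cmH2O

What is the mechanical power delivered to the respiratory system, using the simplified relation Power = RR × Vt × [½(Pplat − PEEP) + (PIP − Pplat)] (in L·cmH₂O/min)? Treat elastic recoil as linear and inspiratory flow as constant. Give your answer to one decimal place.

95.4

Per-breath work = Vt × [½(Pplat−PEEP) + (PIP−Pplat)] = 0.465 × [0.5×6.0 + 7.8] = 0.465 × 10.8 = 5.022 L·cmH2O.
Power = 19 × 5.022 = 95.418 L·cmH2O/min.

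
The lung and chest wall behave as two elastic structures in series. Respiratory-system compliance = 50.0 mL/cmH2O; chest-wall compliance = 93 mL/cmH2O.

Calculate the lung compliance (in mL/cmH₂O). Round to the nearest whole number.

1/CL = 1/Crs − 1/Ccw.
1/CL = 1/50.0 − 1/93 = 0.009247.
CL = 108.14 mL/cmH2O.

108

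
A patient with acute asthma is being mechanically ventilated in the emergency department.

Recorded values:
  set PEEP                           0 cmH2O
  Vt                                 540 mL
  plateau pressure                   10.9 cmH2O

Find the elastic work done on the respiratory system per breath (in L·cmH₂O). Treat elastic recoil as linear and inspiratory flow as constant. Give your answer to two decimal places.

Elastic work ≈ ½ × (Pplat − PEEP) × Vt = 0.5 × (10.9 − 0) × 0.540 L = 0.5 × 10.9 × 0.540 = 2.943 L·cmH2O.

2.94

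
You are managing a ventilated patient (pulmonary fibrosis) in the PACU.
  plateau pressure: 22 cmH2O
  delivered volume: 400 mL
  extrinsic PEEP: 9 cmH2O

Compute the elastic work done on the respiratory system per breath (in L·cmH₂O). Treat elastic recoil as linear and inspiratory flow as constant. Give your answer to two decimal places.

Elastic work ≈ ½ × (Pplat − PEEP) × Vt = 0.5 × (22 − 9) × 0.400 L = 0.5 × 13.0 × 0.400 = 2.6 L·cmH2O.

2.60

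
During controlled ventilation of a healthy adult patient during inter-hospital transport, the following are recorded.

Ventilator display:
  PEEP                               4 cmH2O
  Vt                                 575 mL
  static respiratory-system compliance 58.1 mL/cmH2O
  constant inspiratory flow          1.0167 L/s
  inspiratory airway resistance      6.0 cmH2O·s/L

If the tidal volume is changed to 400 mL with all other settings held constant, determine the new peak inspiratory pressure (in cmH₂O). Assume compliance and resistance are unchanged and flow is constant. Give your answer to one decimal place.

PIP = Vt/C + R·V̇ + PEEP (constant-flow equation of motion).
Only the elastic term changes: ΔPIP = ΔVt / C = (400 − 575) / 58.1 = -3.012 cmH2O.
Original PIP = 575/58.1 + 6.0×1.0167 + 4 = 19.997 cmH2O; new PIP = 19.997 + (-3.012) = 16.985 cmH2O.

17.0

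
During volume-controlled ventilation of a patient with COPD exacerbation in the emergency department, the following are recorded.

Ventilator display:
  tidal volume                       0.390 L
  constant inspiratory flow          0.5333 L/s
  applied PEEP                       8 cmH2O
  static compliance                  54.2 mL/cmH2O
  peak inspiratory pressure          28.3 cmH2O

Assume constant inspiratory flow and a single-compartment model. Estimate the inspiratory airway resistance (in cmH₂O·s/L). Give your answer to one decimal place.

Equation of motion (constant flow): PIP = Vt/C + R·V̇ + PEEP.
R·V̇ = PIP − Vt/C − PEEP = 28.3 − 390/54.2 − 8 = 28.3 − 7.196 − 8 = 13.104 cmH2O.
R = 13.104 / 0.5333 = 24.572 cmH2O·s/L.

24.6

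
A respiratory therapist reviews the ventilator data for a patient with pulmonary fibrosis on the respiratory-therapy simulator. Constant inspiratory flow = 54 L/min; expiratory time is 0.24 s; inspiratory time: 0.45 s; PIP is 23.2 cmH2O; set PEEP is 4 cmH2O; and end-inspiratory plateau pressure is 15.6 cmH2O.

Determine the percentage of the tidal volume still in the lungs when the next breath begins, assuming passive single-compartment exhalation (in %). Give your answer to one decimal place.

Flow: 54 L/min ÷ 60 = 0.9 L/s.
Vt = flow × Ti = 0.9 L/s × 0.45 s × 1000 mL/L = 405.0 mL.
R = (PIP − Pplat)/V̇ = (23.2 − 15.6) / 0.9 = 7.6/0.9 = 8.444 cmH2O·s/L.
C = Vt/(Pplat − PEEP) = 405.0 / (15.6 − 4) = 405.0/11.6 = 34.914 mL/cmH2O.
τ = R × C = 8.444 × 0.03491 L/cmH2O = 0.2948 s.
Fraction remaining at end-expiration = e^(−Te/τ) = e^(−0.24/0.2948) = 0.443 → 44.3%.

44.3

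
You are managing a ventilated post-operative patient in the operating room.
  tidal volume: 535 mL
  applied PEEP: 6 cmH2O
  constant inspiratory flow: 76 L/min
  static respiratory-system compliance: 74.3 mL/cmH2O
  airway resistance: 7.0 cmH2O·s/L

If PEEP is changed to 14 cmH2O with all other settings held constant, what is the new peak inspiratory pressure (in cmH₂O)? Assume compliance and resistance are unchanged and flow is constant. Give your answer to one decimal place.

30.1

Flow: 76 L/min ÷ 60 = 1.2667 L/s.
PIP = Vt/C + R·V̇ + PEEP (constant-flow equation of motion).
Only the baseline term changes: ΔPIP = ΔPEEP = 14 − 6 = 8.0 cmH2O.
Original PIP = 535/74.3 + 7.0×1.2667 + 6 = 22.067 cmH2O; new PIP = 22.067 + (8.0) = 30.067 cmH2O.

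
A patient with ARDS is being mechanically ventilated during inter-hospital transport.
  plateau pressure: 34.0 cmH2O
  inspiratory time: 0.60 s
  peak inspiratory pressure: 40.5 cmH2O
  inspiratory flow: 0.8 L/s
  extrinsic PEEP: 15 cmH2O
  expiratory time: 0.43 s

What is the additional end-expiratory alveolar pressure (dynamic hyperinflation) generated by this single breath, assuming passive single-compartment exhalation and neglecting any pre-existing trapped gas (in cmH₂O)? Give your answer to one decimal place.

Vt = flow × Ti = 0.8 L/s × 0.60 s × 1000 mL/L = 480.0 mL.
R = (PIP − Pplat)/V̇ = (40.5 − 34.0) / 0.8 = 6.5/0.8 = 8.125 cmH2O·s/L.
C = Vt/(Pplat − PEEP) = 480.0 / (34.0 − 15) = 480.0/19.0 = 25.263 mL/cmH2O.
τ = R × C = 8.125 × 0.02526 L/cmH2O = 0.2052 s.
Fraction remaining = e^(−Te/τ) = e^(−0.43/0.2052) = 0.123; trapped volume = 480.0 × 0.123 = 59.04 mL.
Additional alveolar pressure from trapping ≈ V_trapped / C = 59.04 / 25.263 = 2.337 cmH2O.

2.3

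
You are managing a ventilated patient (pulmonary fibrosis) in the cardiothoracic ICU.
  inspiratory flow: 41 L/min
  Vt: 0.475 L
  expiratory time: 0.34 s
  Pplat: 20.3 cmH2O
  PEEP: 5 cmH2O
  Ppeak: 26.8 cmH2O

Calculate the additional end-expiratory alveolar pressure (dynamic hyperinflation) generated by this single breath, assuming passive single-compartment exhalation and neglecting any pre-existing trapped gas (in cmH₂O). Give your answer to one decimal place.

Flow: 41 L/min ÷ 60 = 0.6833 L/s.
R = (PIP − Pplat)/V̇ = (26.8 − 20.3) / 0.6833 = 6.5/0.6833 = 9.513 cmH2O·s/L.
C = Vt/(Pplat − PEEP) = 475.0 / (20.3 − 5) = 475.0/15.3 = 31.046 mL/cmH2O.
τ = R × C = 9.513 × 0.03105 L/cmH2O = 0.2954 s.
Fraction remaining = e^(−Te/τ) = e^(−0.34/0.2954) = 0.3163; trapped volume = 475.0 × 0.3163 = 150.24 mL.
Additional alveolar pressure from trapping ≈ V_trapped / C = 150.24 / 31.046 = 4.839 cmH2O.

4.8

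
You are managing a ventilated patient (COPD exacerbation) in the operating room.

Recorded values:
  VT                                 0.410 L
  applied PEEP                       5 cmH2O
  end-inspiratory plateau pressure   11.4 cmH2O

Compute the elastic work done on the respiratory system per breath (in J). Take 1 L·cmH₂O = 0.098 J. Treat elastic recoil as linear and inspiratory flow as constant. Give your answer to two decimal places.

0.13

Elastic work ≈ ½ × (Pplat − PEEP) × Vt = 0.5 × (11.4 − 5) × 0.410 L = 0.5 × 6.4 × 0.410 = 1.312 L·cmH2O.
× 0.098 J/(L·cmH2O) → 0.1286 J.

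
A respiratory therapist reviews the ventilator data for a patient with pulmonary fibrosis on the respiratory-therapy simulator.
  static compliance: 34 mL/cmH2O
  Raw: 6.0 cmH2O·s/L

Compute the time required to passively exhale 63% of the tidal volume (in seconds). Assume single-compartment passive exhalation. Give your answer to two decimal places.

τ = R × C = 6.0 × 34 mL/cmH2O = 6.0 × 0.034 L/cmH2O = 0.204 s.
Exhaled fraction f = 1 − e^(−t/τ) → t = −τ·ln(1 − f) = −0.204·ln(0.37) = 0.2028 s.

0.20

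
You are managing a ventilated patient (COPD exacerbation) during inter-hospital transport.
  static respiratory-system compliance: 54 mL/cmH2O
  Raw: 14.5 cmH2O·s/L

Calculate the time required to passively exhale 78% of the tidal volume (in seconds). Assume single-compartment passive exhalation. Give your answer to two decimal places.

τ = R × C = 14.5 × 54 mL/cmH2O = 14.5 × 0.054 L/cmH2O = 0.783 s.
Exhaled fraction f = 1 − e^(−t/τ) → t = −τ·ln(1 − f) = −0.783·ln(0.22) = 1.186 s.

1.19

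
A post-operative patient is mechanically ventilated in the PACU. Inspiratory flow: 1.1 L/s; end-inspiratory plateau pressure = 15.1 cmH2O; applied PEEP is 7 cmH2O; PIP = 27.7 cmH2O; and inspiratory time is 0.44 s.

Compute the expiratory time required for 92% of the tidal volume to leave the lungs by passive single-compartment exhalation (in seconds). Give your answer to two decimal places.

Vt = flow × Ti = 1.1 L/s × 0.44 s × 1000 mL/L = 484.0 mL.
R = (PIP − Pplat)/V̇ = (27.7 − 15.1) / 1.1 = 12.6/1.1 = 11.455 cmH2O·s/L.
C = Vt/(Pplat − PEEP) = 484.0 / (15.1 − 7) = 484.0/8.1 = 59.753 mL/cmH2O.
τ = R × C = 11.455 × 0.05975 L/cmH2O = 0.6844 s.
t = −τ·ln(1 − 0.92) = −0.6844·ln(0.08) = 1.729 s.

1.73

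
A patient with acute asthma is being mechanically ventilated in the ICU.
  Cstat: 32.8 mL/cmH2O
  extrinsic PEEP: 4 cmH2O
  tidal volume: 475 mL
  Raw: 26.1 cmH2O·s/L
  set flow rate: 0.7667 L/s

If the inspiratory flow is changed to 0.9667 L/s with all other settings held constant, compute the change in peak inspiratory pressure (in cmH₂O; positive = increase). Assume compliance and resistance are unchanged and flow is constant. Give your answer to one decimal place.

PIP = Vt/C + R·V̇ + PEEP (constant-flow equation of motion).
Only the resistive term changes: ΔPIP = R × ΔV̇ = 26.1 × (0.9667 − 0.7667) = 26.1 × 0.2 = 5.22 cmH2O.

5.2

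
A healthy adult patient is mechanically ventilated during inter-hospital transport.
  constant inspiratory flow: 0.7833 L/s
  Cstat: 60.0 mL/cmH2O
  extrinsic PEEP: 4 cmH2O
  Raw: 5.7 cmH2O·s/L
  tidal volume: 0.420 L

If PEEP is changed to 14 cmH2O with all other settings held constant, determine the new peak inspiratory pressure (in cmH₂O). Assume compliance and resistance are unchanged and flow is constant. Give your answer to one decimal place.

PIP = Vt/C + R·V̇ + PEEP (constant-flow equation of motion).
Only the baseline term changes: ΔPIP = ΔPEEP = 14 − 4 = 10.0 cmH2O.
Original PIP = 420/60.0 + 5.7×0.7833 + 4 = 15.465 cmH2O; new PIP = 15.465 + (10.0) = 25.465 cmH2O.

25.5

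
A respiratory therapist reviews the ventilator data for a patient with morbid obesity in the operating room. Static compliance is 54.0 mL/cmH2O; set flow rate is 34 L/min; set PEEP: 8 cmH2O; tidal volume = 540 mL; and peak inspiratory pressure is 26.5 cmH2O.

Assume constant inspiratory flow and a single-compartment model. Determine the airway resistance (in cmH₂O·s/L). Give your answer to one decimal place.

15.0

Flow: 34 L/min ÷ 60 = 0.5667 L/s.
Equation of motion (constant flow): PIP = Vt/C + R·V̇ + PEEP.
R·V̇ = PIP − Vt/C − PEEP = 26.5 − 540/54.0 − 8 = 26.5 − 10.0 − 8 = 8.5 cmH2O.
R = 8.5 / 0.5667 = 14.999 cmH2O·s/L.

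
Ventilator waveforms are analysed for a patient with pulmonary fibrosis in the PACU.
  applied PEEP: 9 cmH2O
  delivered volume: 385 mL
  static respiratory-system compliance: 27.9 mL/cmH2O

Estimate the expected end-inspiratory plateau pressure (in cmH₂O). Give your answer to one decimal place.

Pplat = PEEP + Vt / Cstat = 9 + 385 / 27.9 = 9 + 13.799 = 22.799 cmH2O.

22.8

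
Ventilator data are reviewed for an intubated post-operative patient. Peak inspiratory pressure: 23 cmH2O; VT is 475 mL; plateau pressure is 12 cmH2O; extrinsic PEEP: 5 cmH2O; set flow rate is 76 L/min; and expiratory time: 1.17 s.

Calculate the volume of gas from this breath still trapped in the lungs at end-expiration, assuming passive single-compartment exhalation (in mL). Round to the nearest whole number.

65

Flow: 76 L/min ÷ 60 = 1.2667 L/s.
R = (PIP − Pplat)/V̇ = (23 − 12) / 1.2667 = 11.0/1.2667 = 8.684 cmH2O·s/L.
C = Vt/(Pplat − PEEP) = 475.0 / (12 − 5) = 475.0/7.0 = 67.857 mL/cmH2O.
τ = R × C = 8.684 × 0.06786 L/cmH2O = 0.5893 s.
Fraction remaining = e^(−Te/τ) = e^(−1.17/0.5893) = 0.1373.
Trapped volume = 475.0 × 0.1373 = 65.218 mL.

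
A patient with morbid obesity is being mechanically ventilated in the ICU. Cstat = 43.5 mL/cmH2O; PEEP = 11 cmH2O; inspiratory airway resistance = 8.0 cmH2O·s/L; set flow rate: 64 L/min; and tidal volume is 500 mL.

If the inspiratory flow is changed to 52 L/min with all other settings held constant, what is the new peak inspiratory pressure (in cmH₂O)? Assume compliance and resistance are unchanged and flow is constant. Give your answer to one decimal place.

Flow: 64 L/min ÷ 60 = 1.0667 L/s.
New flow: 52 L/min ÷ 60 = 0.8667 L/s.
PIP = Vt/C + R·V̇ + PEEP (constant-flow equation of motion).
Only the resistive term changes: ΔPIP = R × ΔV̇ = 8.0 × (0.8667 − 1.0667) = 8.0 × -0.2 = -1.6 cmH2O.
Original PIP = 500/43.5 + 8.0×1.0667 + 11 = 31.028 cmH2O; new PIP = 31.028 + (-1.6) = 29.428 cmH2O.

29.4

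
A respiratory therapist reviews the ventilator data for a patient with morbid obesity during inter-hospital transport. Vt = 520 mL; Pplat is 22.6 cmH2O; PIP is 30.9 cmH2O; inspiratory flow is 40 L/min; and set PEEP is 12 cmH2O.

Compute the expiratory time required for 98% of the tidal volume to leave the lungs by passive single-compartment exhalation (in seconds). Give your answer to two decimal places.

Flow: 40 L/min ÷ 60 = 0.6667 L/s.
R = (PIP − Pplat)/V̇ = (30.9 − 22.6) / 0.6667 = 8.3/0.6667 = 12.449 cmH2O·s/L.
C = Vt/(Pplat − PEEP) = 520.0 / (22.6 − 12) = 520.0/10.6 = 49.057 mL/cmH2O.
τ = R × C = 12.449 × 0.04906 L/cmH2O = 0.6107 s.
t = −τ·ln(1 − 0.98) = −0.6107·ln(0.02) = 2.389 s.

2.39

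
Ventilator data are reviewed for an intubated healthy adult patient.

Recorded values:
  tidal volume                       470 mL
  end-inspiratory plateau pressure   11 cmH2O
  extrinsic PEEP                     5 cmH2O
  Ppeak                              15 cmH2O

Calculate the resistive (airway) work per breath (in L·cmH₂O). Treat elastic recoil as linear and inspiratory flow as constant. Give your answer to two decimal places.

With constant inspiratory flow the resistive pressure is constant at PIP − Pplat = 15 − 11 = 4.0 cmH2O, so resistive work = 4.0 × 0.470 = 1.88 L·cmH2O.

1.88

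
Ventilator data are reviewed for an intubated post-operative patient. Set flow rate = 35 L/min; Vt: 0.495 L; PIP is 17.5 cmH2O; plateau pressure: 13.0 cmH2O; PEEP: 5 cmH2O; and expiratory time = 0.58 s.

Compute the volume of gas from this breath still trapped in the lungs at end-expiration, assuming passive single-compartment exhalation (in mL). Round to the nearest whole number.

147

Flow: 35 L/min ÷ 60 = 0.5833 L/s.
R = (PIP − Pplat)/V̇ = (17.5 − 13.0) / 0.5833 = 4.5/0.5833 = 7.715 cmH2O·s/L.
C = Vt/(Pplat − PEEP) = 495.0 / (13.0 − 5) = 495.0/8.0 = 61.875 mL/cmH2O.
τ = R × C = 7.715 × 0.06188 L/cmH2O = 0.4774 s.
Fraction remaining = e^(−Te/τ) = e^(−0.58/0.4774) = 0.2967.
Trapped volume = 495.0 × 0.2967 = 146.87 mL.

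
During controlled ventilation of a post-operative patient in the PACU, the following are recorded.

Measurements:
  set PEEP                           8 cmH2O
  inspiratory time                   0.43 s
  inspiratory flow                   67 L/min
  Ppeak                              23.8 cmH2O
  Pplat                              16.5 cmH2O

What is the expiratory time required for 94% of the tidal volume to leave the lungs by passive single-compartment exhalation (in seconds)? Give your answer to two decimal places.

1.04

Flow: 67 L/min ÷ 60 = 1.1167 L/s.
Vt = flow × Ti = 1.1167 L/s × 0.43 s × 1000 mL/L = 480.18 mL.
R = (PIP − Pplat)/V̇ = (23.8 − 16.5) / 1.1167 = 7.3/1.1167 = 6.537 cmH2O·s/L.
C = Vt/(Pplat − PEEP) = 480.18 / (16.5 − 8) = 480.18/8.5 = 56.492 mL/cmH2O.
τ = R × C = 6.537 × 0.05649 L/cmH2O = 0.3693 s.
t = −τ·ln(1 − 0.94) = −0.3693·ln(0.06) = 1.039 s.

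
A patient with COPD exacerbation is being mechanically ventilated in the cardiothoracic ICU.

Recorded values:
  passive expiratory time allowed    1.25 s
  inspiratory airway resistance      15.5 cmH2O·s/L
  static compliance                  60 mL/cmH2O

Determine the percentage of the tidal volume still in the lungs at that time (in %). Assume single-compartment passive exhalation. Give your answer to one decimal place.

26.1

τ = R × C = 15.5 × 60 mL/cmH2O = 15.5 × 0.060 L/cmH2O = 0.93 s.
Passive exhalation: V(t)/V₀ = e^(−t/τ) = e^(−1.25/0.93) = 0.2608.
Fraction remaining = 0.2608 → 26.08%.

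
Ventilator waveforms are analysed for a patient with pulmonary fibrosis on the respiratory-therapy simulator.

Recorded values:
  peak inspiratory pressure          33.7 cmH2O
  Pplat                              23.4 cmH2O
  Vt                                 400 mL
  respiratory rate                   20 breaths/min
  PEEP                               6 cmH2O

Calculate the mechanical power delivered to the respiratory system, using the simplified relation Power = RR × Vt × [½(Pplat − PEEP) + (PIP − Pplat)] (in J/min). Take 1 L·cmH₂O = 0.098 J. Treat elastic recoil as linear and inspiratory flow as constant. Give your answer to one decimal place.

Per-breath work = Vt × [½(Pplat−PEEP) + (PIP−Pplat)] = 0.400 × [0.5×17.4 + 10.3] = 0.400 × 19.0 = 7.6 L·cmH2O.
Power = 20 × 7.6 = 152.0 L·cmH2O/min.
× 0.098 J/(L·cmH2O) → 14.896 J/min.

14.9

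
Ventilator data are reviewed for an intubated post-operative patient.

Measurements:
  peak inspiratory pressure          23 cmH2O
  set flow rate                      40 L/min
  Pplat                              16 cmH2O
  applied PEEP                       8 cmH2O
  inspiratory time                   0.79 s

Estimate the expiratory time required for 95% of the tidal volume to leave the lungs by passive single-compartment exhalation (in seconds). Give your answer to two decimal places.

Flow: 40 L/min ÷ 60 = 0.6667 L/s.
Vt = flow × Ti = 0.6667 L/s × 0.79 s × 1000 mL/L = 526.69 mL.
R = (PIP − Pplat)/V̇ = (23 − 16) / 0.6667 = 7.0/0.6667 = 10.499 cmH2O·s/L.
C = Vt/(Pplat − PEEP) = 526.69 / (16 − 8) = 526.69/8.0 = 65.836 mL/cmH2O.
τ = R × C = 10.499 × 0.06584 L/cmH2O = 0.6913 s.
t = −τ·ln(1 − 0.95) = −0.6913·ln(0.05) = 2.071 s.

2.07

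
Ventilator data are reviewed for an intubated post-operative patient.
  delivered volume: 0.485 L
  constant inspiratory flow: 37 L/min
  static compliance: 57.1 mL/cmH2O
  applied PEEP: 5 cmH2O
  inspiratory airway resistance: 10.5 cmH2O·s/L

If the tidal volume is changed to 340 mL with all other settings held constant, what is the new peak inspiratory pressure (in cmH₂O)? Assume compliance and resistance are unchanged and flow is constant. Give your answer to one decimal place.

Flow: 37 L/min ÷ 60 = 0.6167 L/s.
PIP = Vt/C + R·V̇ + PEEP (constant-flow equation of motion).
Only the elastic term changes: ΔPIP = ΔVt / C = (340 − 485) / 57.1 = -2.539 cmH2O.
Original PIP = 485/57.1 + 10.5×0.6167 + 5 = 19.969 cmH2O; new PIP = 19.969 + (-2.539) = 17.43 cmH2O.

17.4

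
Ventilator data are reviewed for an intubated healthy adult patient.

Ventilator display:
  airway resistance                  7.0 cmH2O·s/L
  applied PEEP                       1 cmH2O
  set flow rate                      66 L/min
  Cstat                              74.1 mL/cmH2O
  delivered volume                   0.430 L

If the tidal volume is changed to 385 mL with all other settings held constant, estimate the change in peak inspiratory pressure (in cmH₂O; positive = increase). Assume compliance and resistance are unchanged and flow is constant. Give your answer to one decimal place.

PIP = Vt/C + R·V̇ + PEEP (constant-flow equation of motion).
Only the elastic term changes: ΔPIP = ΔVt / C = (385 − 430) / 74.1 = -0.6073 cmH2O.

-0.6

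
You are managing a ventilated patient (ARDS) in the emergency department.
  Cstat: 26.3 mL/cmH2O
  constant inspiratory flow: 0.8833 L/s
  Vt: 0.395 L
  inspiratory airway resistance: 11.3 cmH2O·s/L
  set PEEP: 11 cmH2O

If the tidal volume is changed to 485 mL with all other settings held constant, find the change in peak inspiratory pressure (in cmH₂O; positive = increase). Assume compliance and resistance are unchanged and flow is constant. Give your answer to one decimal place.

PIP = Vt/C + R·V̇ + PEEP (constant-flow equation of motion).
Only the elastic term changes: ΔPIP = ΔVt / C = (485 − 395) / 26.3 = 3.422 cmH2O.

3.4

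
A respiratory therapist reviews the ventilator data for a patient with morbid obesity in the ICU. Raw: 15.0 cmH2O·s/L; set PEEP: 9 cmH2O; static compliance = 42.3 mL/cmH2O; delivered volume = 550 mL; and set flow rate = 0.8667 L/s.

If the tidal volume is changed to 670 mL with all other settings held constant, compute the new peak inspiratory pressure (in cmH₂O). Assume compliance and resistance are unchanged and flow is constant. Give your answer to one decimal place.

PIP = Vt/C + R·V̇ + PEEP (constant-flow equation of motion).
Only the elastic term changes: ΔPIP = ΔVt / C = (670 − 550) / 42.3 = 2.837 cmH2O.
Original PIP = 550/42.3 + 15.0×0.8667 + 9 = 35.003 cmH2O; new PIP = 35.003 + (2.837) = 37.84 cmH2O.

37.8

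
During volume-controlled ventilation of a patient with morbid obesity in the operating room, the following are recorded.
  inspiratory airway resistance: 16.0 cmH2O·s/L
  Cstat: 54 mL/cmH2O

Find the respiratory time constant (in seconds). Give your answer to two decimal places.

τ = R × C = 16.0 × 54 mL/cmH2O = 16.0 × 0.054 L/cmH2O = 0.864 s.

0.86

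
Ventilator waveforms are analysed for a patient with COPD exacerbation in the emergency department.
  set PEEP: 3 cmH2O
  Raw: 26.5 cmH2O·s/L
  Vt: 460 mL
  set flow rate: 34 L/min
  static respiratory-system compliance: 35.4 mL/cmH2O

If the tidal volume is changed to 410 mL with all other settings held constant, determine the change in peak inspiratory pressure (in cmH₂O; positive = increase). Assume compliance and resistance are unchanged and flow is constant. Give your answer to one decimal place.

-1.4

PIP = Vt/C + R·V̇ + PEEP (constant-flow equation of motion).
Only the elastic term changes: ΔPIP = ΔVt / C = (410 − 460) / 35.4 = -1.412 cmH2O.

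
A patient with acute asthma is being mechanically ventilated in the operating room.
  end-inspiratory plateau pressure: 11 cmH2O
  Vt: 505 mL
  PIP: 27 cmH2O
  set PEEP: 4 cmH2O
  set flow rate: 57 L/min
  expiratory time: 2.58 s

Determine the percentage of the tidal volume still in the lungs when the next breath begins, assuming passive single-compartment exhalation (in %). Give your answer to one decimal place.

12.0

Flow: 57 L/min ÷ 60 = 0.95 L/s.
R = (PIP − Pplat)/V̇ = (27 − 11) / 0.95 = 16.0/0.95 = 16.842 cmH2O·s/L.
C = Vt/(Pplat − PEEP) = 505.0 / (11 − 4) = 505.0/7.0 = 72.143 mL/cmH2O.
τ = R × C = 16.842 × 0.07214 L/cmH2O = 1.215 s.
Fraction remaining at end-expiration = e^(−Te/τ) = e^(−2.58/1.215) = 0.1196 → 11.96%.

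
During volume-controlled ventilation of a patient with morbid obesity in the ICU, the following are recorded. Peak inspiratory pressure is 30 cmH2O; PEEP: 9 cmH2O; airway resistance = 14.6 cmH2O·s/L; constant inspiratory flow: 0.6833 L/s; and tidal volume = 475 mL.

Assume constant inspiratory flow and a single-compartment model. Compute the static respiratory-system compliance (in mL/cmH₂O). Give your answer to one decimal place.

Equation of motion (constant flow): PIP = Vt/C + R·V̇ + PEEP.
Vt/C = PIP − R·V̇ − PEEP = 30 − 14.6×0.6833 − 9 = 30 − 9.976 − 9 = 11.024 cmH2O.
C = Vt / 11.024 = 475 / 11.024 = 43.088 mL/cmH2O.

43.1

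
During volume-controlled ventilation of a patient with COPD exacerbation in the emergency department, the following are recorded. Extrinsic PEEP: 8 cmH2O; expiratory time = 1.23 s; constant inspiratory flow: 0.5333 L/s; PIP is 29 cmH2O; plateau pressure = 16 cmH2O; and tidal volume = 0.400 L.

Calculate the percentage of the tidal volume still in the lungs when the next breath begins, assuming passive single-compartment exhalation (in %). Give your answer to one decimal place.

R = (PIP − Pplat)/V̇ = (29 − 16) / 0.5333 = 13.0/0.5333 = 24.377 cmH2O·s/L.
C = Vt/(Pplat − PEEP) = 400.0 / (16 − 8) = 400.0/8.0 = 50.0 mL/cmH2O.
τ = R × C = 24.377 × 0.05 L/cmH2O = 1.219 s.
Fraction remaining at end-expiration = e^(−Te/τ) = e^(−1.23/1.219) = 0.3646 → 36.46%.

36.5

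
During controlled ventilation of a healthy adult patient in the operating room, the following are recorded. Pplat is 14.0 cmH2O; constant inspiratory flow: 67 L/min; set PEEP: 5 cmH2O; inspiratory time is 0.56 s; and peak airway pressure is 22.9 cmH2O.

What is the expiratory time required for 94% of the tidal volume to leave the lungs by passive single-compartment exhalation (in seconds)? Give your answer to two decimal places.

Flow: 67 L/min ÷ 60 = 1.1167 L/s.
Vt = flow × Ti = 1.1167 L/s × 0.56 s × 1000 mL/L = 625.35 mL.
R = (PIP − Pplat)/V̇ = (22.9 − 14.0) / 1.1167 = 8.9/1.1167 = 7.97 cmH2O·s/L.
C = Vt/(Pplat − PEEP) = 625.35 / (14.0 − 5) = 625.35/9.0 = 69.483 mL/cmH2O.
τ = R × C = 7.97 × 0.06948 L/cmH2O = 0.5538 s.
t = −τ·ln(1 − 0.94) = −0.5538·ln(0.06) = 1.558 s.

1.56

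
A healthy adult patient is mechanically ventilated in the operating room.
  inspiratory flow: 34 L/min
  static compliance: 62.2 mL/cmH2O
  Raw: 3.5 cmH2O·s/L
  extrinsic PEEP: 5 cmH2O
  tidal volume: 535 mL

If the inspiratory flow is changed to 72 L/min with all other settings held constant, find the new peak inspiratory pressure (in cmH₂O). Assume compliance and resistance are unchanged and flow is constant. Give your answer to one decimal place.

Flow: 34 L/min ÷ 60 = 0.5667 L/s.
New flow: 72 L/min ÷ 60 = 1.2 L/s.
PIP = Vt/C + R·V̇ + PEEP (constant-flow equation of motion).
Only the resistive term changes: ΔPIP = R × ΔV̇ = 3.5 × (1.2 − 0.5667) = 3.5 × 0.6333 = 2.217 cmH2O.
Original PIP = 535/62.2 + 3.5×0.5667 + 5 = 15.585 cmH2O; new PIP = 15.585 + (2.217) = 17.802 cmH2O.

17.8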